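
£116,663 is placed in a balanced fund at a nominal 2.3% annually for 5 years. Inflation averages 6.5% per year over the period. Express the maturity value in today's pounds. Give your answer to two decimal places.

£95,403.27

Nominal value at maturity: £116,663 × (1 + 2.3%)^5 ≈ £130,710.75.
Price-level factor over 5 years: (1 + 6.5%)^5 ≈ 1.3700866634.
The maturity value deflated by that factor is the answer in today's purchasing power.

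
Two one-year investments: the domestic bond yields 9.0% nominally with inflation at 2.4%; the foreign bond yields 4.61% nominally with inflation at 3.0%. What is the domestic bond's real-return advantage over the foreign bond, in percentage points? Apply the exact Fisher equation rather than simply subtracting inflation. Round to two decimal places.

The domestic bond real return: 1.090/1.024 − 1 = 6.445%.
The foreign bond real return: 1.0461/1.030 − 1 = 1.563%.
Difference: 6.445 − 1.563 = 4.882 pp.

4.88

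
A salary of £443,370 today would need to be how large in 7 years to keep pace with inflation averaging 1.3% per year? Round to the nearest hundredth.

Cumulative price-level factor: (1+1.3%)^7 ≈ 1.0946269025.
Multiplying £443,370 by the price-level factor gives the future nominal sum.

£485,324.73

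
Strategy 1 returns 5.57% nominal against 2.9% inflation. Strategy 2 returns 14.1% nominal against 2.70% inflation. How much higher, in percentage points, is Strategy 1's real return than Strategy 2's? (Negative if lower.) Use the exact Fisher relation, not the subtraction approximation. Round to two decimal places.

Strategy 1 real return: 1.0557/1.029 − 1 = 2.595%.
Strategy 2 real return: 1.141/1.0270 − 1 = 11.100%.
Difference: 2.595 − 11.100 = -8.505 pp.

-8.51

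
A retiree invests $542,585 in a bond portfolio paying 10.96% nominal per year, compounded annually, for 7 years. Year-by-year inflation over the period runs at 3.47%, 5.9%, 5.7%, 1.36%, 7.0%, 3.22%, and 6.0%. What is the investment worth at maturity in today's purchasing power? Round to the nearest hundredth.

Nominal value at maturity: $542,585 × (1 + 10.96%)^7 ≈ $1,123,654.82.
Price-level factor over 7 years: 1.0347 × 1.059 × 1.057 × 1.0136 × 1.070 × 1.0322 × 1.060 ≈ 1.3743757891.
Dividing the nominal maturity value by the price-level factor gives the value in today's money.

$817,574.66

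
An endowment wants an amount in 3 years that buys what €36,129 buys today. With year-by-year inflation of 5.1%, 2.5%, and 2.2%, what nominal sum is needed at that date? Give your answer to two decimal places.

Cumulative price-level factor: 1.051 × 1.025 × 1.022 = 1.10097505.
The nominal amount required is €36,129 scaled up by that factor.

€39,777.13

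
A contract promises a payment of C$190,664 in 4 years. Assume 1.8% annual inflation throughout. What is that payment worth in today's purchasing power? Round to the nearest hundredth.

C$177,532.39

Price-level factor over 4 years: (1 + 1.8%)^4 ≈ 1.0739674330.
Purchasing power today: C$190,664 divided by that factor.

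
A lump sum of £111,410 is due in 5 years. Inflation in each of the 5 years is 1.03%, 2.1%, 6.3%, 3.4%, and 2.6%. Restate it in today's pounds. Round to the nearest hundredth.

Price-level factor over 5 years: 1.0103 × 1.021 × 1.063 × 1.034 × 1.026 ≈ 1.1632612441.
Purchasing power today: £111,410 divided by that factor.

£95,773.84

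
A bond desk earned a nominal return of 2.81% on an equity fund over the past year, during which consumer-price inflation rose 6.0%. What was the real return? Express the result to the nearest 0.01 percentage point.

-3.01%

Real return via the Fisher equation: (1 + 2.81%)/(1 + 6.0%) − 1 = 1.0281/1.060 − 1 ≈ -0.03009.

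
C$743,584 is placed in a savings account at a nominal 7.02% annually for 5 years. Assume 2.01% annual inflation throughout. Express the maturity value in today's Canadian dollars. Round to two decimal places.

C$945,020.07

Nominal value at maturity: C$743,584 × (1 + 7.02%)^5 ≈ C$1,043,890.08.
Price-level factor over 5 years: (1 + 2.01%)^5 ≈ 1.1046221254.
The maturity value deflated by that factor is the answer in today's purchasing power.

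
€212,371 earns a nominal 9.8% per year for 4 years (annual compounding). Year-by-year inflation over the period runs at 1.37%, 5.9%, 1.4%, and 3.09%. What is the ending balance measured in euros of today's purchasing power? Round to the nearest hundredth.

€275,070.91

Nominal value at maturity: €212,371 × (1 + 9.8%)^4 ≈ €308,677.21.
Price-level factor over 4 years: 1.0137 × 1.059 × 1.014 × 1.0309 ≈ 1.1221732224.
Dividing the nominal maturity value by the price-level factor gives the value in today's money.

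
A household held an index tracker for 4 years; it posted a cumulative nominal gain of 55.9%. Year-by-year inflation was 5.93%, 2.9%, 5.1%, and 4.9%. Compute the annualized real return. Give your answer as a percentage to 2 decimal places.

Cumulative inflation factor: 1.0593 × 1.029 × 1.051 × 1.049 ≈ 1.20175.
Nominal growth factor: 1.55900. Real growth factor = 1.55900 / 1.20175 ≈ 1.29728.
Annualized: 1.29728^(1/4) − 1 ≈ 0.06723.

6.72%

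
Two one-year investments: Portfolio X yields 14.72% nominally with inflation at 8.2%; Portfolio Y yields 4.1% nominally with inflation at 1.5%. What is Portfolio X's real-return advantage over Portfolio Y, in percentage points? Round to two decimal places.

Portfolio X real return: 1.1472/1.082 − 1 = 6.026%.
Portfolio Y real return: 1.041/1.015 − 1 = 2.562%.
Difference: 6.026 − 2.562 = 3.464 pp.

3.46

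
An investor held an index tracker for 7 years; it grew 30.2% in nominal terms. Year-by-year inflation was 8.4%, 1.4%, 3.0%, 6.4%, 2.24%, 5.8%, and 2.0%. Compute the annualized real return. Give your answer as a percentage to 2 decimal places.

-0.29%

Cumulative inflation factor: 1.084 × 1.014 × 1.030 × 1.064 × 1.0224 × 1.058 × 1.020 ≈ 1.32909.
Nominal growth factor: 1.30200. Real growth factor = 1.30200 / 1.32909 ≈ 0.97962.
Annualized: 0.97962^(1/7) − 1 ≈ -0.00294.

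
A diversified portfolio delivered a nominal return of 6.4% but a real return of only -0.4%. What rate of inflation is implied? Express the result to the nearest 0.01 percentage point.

6.83%

From (1+r_nom) = (1+r_real)(1+π), we get 1+π = (1 + 6.4%)/(1 − 0.4%) = 1.064/0.996 ≈ 1.06827.
So π ≈ 6.8273%.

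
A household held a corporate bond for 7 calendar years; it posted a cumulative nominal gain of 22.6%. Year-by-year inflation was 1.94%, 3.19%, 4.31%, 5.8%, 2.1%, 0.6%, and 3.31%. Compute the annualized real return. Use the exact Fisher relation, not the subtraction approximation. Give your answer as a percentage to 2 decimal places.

Cumulative inflation factor: 1.0194 × 1.0319 × 1.0431 × 1.058 × 1.021 × 1.006 × 1.0331 ≈ 1.23186.
Nominal growth factor: 1.22600. Real growth factor = 1.22600 / 1.23186 ≈ 0.99525.
Annualized: 0.99525^(1/7) − 1 ≈ -0.00068.

-0.07%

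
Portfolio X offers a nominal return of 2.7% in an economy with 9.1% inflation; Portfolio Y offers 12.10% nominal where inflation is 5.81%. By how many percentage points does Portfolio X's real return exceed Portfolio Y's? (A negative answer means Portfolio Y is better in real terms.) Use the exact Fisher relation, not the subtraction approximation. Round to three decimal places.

-11.811

Portfolio X real return: 1.027/1.091 − 1 = -5.8662%.
Portfolio Y real return: 1.1210/1.0581 − 1 = 5.9446%.
Difference: -5.8662 − 5.9446 = -11.8108 pp.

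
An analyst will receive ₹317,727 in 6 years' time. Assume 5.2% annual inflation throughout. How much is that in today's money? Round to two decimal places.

₹234,401.12

Price-level factor over 6 years: (1 + 5.2%)^6 ≈ 1.3554841352.
Purchasing power today: ₹317,727 divided by that factor.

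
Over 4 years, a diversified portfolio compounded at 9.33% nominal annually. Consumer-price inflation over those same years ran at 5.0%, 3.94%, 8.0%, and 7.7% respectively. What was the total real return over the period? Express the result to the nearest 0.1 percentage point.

Cumulative inflation factor: 1.050 × 1.0394 × 1.080 × 1.077 ≈ 1.26944.
Nominal growth factor: 1.42875. Real growth factor = 1.42875 / 1.26944 ≈ 1.12550.
Total real return ≈ 12.5501%.

12.6%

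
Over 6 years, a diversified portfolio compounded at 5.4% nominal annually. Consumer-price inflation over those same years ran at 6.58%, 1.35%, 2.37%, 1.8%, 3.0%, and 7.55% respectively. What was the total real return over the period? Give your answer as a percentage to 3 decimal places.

9.945%

Cumulative inflation factor: 1.0658 × 1.0135 × 1.0237 × 1.018 × 1.030 × 1.0755 ≈ 1.24700.
Nominal growth factor: 1.37102. Real growth factor = 1.37102 / 1.24700 ≈ 1.09945.
Total real return ≈ 9.9451%.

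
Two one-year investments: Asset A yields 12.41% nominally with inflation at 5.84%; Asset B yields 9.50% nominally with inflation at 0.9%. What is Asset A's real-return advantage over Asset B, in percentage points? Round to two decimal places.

-2.32

Asset A real return: 1.1241/1.0584 − 1 = 6.207%.
Asset B real return: 1.0950/1.009 − 1 = 8.523%.
Difference: 6.207 − 8.523 = -2.316 pp.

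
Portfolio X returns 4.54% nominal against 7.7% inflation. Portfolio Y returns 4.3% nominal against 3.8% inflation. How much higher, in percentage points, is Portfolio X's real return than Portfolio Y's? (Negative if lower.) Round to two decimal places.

-3.42

Portfolio X real return: 1.0454/1.077 − 1 = -2.934%.
Portfolio Y real return: 1.043/1.038 − 1 = 0.482%.
Difference: -2.934 − 0.482 = -3.416 pp.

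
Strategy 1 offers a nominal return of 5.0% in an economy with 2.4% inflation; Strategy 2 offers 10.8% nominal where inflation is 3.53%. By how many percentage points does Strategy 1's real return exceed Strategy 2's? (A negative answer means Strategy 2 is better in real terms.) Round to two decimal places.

-4.48

Strategy 1 real return: 1.050/1.024 − 1 = 2.539%.
Strategy 2 real return: 1.108/1.0353 − 1 = 7.022%.
Difference: 2.539 − 7.022 = -4.483 pp.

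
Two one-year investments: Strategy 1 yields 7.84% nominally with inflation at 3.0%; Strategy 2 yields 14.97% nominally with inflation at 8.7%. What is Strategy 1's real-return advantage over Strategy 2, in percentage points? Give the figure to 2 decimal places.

-1.07

Strategy 1 real return: 1.0784/1.030 − 1 = 4.699%.
Strategy 2 real return: 1.1497/1.087 − 1 = 5.768%.
Difference: 4.699 − 5.768 = -1.069 pp.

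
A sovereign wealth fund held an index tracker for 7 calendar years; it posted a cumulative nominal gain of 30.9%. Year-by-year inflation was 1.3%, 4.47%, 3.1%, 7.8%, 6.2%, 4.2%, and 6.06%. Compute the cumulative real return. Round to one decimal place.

-5.2%

Cumulative inflation factor: 1.013 × 1.0447 × 1.031 × 1.078 × 1.062 × 1.042 × 1.0606 ≈ 1.38046.
Nominal growth factor: 1.30900. Real growth factor = 1.30900 / 1.38046 ≈ 0.94824.
Total real return ≈ -5.1762%.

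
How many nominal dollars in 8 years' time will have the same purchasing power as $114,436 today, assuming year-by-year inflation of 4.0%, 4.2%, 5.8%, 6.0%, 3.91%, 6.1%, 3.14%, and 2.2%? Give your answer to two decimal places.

Cumulative price-level factor: 1.040 × 1.042 × 1.058 × 1.060 × 1.0391 × 1.061 × 1.0314 × 1.022 ≈ 1.4123532798.
Multiplying $114,436 by the price-level factor gives the future nominal sum.

$161,624.06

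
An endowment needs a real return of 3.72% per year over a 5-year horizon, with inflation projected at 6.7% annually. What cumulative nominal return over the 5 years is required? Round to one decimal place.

66.0%

Required annual nominal rate: (1+3.72%)(1+6.7%) − 1 = 10.66924%.
Cumulative over 5 years: (1 + 0.1066924)^5 − 1 ≈ 0.66010.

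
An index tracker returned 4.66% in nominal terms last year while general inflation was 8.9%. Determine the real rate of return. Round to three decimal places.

-3.893%

Real return via the Fisher equation: (1 + 4.66%)/(1 + 8.9%) − 1 = 1.0466/1.089 − 1 ≈ -0.03893.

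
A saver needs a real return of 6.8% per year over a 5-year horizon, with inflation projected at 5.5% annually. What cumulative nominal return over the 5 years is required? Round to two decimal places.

Required annual nominal rate: (1+6.8%)(1+5.5%) − 1 = 12.674%.
Cumulative over 5 years: (1 + 0.12674)^5 − 1 ≈ 0.81601.

81.60%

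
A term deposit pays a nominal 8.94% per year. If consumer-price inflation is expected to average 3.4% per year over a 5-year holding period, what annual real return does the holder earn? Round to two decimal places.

With constant rates the annual real return is the same each year: (1+8.94%)/(1+3.4%) − 1 = 0.05358.

5.36%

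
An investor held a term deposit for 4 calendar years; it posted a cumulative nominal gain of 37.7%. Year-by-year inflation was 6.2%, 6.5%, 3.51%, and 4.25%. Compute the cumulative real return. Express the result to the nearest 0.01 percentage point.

Cumulative inflation factor: 1.062 × 1.065 × 1.0351 × 1.0425 ≈ 1.22049.
Nominal growth factor: 1.37700. Real growth factor = 1.37700 / 1.22049 ≈ 1.12824.
Total real return ≈ 12.8240%.

12.82%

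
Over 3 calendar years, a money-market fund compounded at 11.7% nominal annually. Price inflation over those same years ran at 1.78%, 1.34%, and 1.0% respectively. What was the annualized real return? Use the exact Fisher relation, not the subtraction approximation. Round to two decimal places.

Cumulative inflation factor: 1.0178 × 1.0134 × 1.010 ≈ 1.04175.
Nominal growth factor: 1.39367. Real growth factor = 1.39367 / 1.04175 ≈ 1.33781.
Annualized: 1.33781^(1/3) − 1 ≈ 0.10187.

10.19%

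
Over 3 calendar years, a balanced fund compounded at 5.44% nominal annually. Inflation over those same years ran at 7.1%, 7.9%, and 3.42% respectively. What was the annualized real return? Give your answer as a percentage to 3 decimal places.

Cumulative inflation factor: 1.071 × 1.079 × 1.0342 ≈ 1.19513.
Nominal growth factor: 1.17224. Real growth factor = 1.17224 / 1.19513 ≈ 0.98085.
Annualized: 0.98085^(1/3) − 1 ≈ -0.00643.

-0.643%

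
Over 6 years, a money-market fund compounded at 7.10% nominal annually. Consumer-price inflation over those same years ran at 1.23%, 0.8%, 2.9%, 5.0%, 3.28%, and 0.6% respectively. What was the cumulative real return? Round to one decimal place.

Cumulative inflation factor: 1.0123 × 1.008 × 1.029 × 1.050 × 1.0328 × 1.006 ≈ 1.14548.
Nominal growth factor: 1.50917. Real growth factor = 1.50917 / 1.14548 ≈ 1.31749.
Total real return ≈ 31.7493%.

31.7%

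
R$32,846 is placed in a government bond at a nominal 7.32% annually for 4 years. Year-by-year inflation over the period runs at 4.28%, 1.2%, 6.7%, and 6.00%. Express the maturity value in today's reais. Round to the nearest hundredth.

R$36,505.08

Nominal value at maturity: R$32,846 × (1 + 7.32%)^4 ≈ R$43,571.76.
Price-level factor over 4 years: 1.0428 × 1.012 × 1.067 × 1.0600 ≈ 1.1935807879.
The maturity value deflated by that factor is the answer in today's purchasing power.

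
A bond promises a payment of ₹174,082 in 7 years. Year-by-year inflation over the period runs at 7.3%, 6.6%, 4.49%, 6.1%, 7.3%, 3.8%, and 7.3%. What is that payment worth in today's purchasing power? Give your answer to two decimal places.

Price-level factor over 7 years: 1.073 × 1.066 × 1.0449 × 1.061 × 1.073 × 1.038 × 1.073 ≈ 1.5154577645.
Purchasing power today: ₹174,082 divided by that factor.

₹114,870.90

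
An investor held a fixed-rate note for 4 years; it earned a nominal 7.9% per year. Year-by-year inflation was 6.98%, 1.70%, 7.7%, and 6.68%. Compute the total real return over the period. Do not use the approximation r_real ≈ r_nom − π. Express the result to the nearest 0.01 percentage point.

Cumulative inflation factor: 1.0698 × 1.0170 × 1.077 × 1.0668 ≈ 1.25004.
Nominal growth factor: 1.35546. Real growth factor = 1.35546 / 1.25004 ≈ 1.08434.
Total real return ≈ 8.4335%.

8.43%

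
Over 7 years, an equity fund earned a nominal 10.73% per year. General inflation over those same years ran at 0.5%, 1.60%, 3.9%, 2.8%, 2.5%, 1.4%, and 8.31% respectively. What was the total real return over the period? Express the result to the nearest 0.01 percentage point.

Cumulative inflation factor: 1.005 × 1.0160 × 1.039 × 1.028 × 1.025 × 1.014 × 1.0831 ≈ 1.22772.
Nominal growth factor: 2.04107. Real growth factor = 2.04107 / 1.22772 ≈ 1.66249.
Total real return ≈ 66.2487%.

66.25%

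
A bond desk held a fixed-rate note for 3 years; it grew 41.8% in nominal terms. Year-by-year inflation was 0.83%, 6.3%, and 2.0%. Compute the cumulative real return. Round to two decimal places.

Cumulative inflation factor: 1.0083 × 1.063 × 1.020 ≈ 1.09326.
Nominal growth factor: 1.41800. Real growth factor = 1.41800 / 1.09326 ≈ 1.29704.
Total real return ≈ 29.7039%.

29.70%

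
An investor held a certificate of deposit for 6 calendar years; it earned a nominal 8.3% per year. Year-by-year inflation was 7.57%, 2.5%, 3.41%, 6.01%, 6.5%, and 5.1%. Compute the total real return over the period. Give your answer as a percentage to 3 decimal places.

19.260%

Cumulative inflation factor: 1.0757 × 1.025 × 1.0341 × 1.0601 × 1.065 × 1.051 ≈ 1.35293.
Nominal growth factor: 1.61351. Real growth factor = 1.61351 / 1.35293 ≈ 1.19260.
Total real return ≈ 19.2598%.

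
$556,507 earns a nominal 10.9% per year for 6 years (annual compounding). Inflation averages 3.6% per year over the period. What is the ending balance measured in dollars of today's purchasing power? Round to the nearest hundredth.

Nominal value at maturity: $556,507 × (1 + 10.9%)^6 ≈ $1,035,284.97.
Price-level factor over 6 years: (1 + 3.6%)^6 ≈ 1.2363986792.
Dividing the nominal maturity value by the price-level factor gives the value in today's money.

$837,339.11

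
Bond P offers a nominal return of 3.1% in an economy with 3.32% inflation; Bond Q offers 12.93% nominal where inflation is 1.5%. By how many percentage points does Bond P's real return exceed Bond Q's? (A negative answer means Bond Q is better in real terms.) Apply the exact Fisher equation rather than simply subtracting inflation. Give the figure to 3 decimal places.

-11.474

Bond P real return: 1.031/1.0332 − 1 = -0.2129%.
Bond Q real return: 1.1293/1.015 − 1 = 11.2611%.
Difference: -0.2129 − 11.2611 = -11.4740 pp.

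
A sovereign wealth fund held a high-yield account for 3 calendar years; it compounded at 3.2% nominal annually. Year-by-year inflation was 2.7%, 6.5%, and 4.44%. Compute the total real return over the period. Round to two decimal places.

-3.78%

Cumulative inflation factor: 1.027 × 1.065 × 1.0444 ≈ 1.14232.
Nominal growth factor: 1.09910. Real growth factor = 1.09910 / 1.14232 ≈ 0.96217.
Total real return ≈ -3.7829%.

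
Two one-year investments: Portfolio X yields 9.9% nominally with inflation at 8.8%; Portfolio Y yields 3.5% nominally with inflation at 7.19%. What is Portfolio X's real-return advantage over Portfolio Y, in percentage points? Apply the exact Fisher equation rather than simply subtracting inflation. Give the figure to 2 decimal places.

Portfolio X real return: 1.099/1.088 − 1 = 1.011%.
Portfolio Y real return: 1.035/1.0719 − 1 = -3.442%.
Difference: 1.011 − (-3.442) = 4.453 pp.

4.45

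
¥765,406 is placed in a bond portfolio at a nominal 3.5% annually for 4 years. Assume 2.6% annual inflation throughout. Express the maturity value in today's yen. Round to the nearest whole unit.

Nominal value at maturity: ¥765,406 × (1 + 3.5%)^4 ≈ ¥878,321.
Price-level factor over 4 years: (1 + 2.6%)^4 ≈ 1.1081267610.
The maturity value deflated by that factor is the answer in today's purchasing power.

¥792,618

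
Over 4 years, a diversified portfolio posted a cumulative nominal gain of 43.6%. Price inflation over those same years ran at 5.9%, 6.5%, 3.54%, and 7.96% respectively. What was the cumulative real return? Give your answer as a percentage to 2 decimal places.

13.90%

Cumulative inflation factor: 1.059 × 1.065 × 1.0354 × 1.0796 ≈ 1.26071.
Nominal growth factor: 1.43600. Real growth factor = 1.43600 / 1.26071 ≈ 1.13904.
Total real return ≈ 13.9037%.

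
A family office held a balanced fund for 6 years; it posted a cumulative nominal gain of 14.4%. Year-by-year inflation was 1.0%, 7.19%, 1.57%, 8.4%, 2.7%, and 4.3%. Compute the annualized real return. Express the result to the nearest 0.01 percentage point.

Cumulative inflation factor: 1.010 × 1.0719 × 1.0157 × 1.084 × 1.027 × 1.043 ≈ 1.27681.
Nominal growth factor: 1.14400. Real growth factor = 1.14400 / 1.27681 ≈ 0.89599.
Annualized: 0.89599^(1/6) − 1 ≈ -0.01814.

-1.81%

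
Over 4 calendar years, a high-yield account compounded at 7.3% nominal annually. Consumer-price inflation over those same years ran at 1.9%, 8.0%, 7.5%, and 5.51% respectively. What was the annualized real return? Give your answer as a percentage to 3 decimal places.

1.514%

Cumulative inflation factor: 1.019 × 1.080 × 1.075 × 1.0551 ≈ 1.24825.
Nominal growth factor: 1.32556. Real growth factor = 1.32556 / 1.24825 ≈ 1.06194.
Annualized: 1.06194^(1/4) − 1 ≈ 0.01514.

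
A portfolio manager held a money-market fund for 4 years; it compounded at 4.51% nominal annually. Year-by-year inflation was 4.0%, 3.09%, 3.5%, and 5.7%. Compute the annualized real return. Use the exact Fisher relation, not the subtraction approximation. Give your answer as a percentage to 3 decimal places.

0.425%

Cumulative inflation factor: 1.040 × 1.0309 × 1.035 × 1.057 ≈ 1.17291.
Nominal growth factor: 1.19298. Real growth factor = 1.19298 / 1.17291 ≈ 1.01711.
Annualized: 1.01711^(1/4) − 1 ≈ 0.00425.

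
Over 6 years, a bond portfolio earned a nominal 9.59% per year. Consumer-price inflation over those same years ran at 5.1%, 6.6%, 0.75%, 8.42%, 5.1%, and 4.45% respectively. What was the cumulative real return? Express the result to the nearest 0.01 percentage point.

Cumulative inflation factor: 1.051 × 1.066 × 1.0075 × 1.0842 × 1.051 × 1.0445 ≈ 1.34346.
Nominal growth factor: 1.73231. Real growth factor = 1.73231 / 1.34346 ≈ 1.28944.
Total real return ≈ 28.9437%.

28.94%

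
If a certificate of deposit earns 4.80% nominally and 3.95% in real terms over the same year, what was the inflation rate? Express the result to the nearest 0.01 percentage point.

0.82%

From (1+r_nom) = (1+r_real)(1+π), we get 1+π = (1 + 4.80%)/(1 + 3.95%) = 1.0480/1.0395 ≈ 1.00818.
So π ≈ 0.8177%.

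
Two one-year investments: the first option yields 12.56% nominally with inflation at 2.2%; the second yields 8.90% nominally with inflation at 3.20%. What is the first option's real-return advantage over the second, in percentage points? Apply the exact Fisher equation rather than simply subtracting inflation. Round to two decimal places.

The first option real return: 1.1256/1.022 − 1 = 10.137%.
The second real return: 1.0890/1.0320 − 1 = 5.523%.
Difference: 10.137 − 5.523 = 4.614 pp.

4.61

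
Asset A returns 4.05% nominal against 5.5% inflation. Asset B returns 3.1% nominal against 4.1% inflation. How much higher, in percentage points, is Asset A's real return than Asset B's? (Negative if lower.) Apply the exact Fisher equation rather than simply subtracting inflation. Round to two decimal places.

-0.41

Asset A real return: 1.0405/1.055 − 1 = -1.374%.
Asset B real return: 1.031/1.041 − 1 = -0.961%.
Difference: -1.374 − (-0.961) = -0.413 pp.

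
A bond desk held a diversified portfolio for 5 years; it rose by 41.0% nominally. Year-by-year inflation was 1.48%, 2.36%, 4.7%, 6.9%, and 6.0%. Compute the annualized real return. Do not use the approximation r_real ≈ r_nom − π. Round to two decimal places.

2.73%

Cumulative inflation factor: 1.0148 × 1.0236 × 1.047 × 1.069 × 1.060 ≈ 1.23237.
Nominal growth factor: 1.41000. Real growth factor = 1.41000 / 1.23237 ≈ 1.14414.
Annualized: 1.14414^(1/5) − 1 ≈ 0.02730.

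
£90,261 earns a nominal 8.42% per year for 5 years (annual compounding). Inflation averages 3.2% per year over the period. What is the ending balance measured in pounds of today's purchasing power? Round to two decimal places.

Nominal value at maturity: £90,261 × (1 + 8.42%)^5 ≈ £135,221.94.
Price-level factor over 5 years: (1 + 3.2%)^5 ≈ 1.1705729564.
Dividing the nominal maturity value by the price-level factor gives the value in today's money.

£115,517.74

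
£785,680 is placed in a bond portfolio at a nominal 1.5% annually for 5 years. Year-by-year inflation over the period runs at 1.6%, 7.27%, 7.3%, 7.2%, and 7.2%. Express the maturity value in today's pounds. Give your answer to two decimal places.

Nominal value at maturity: £785,680 × (1 + 1.5%)^5 ≈ £846,400.50.
Price-level factor over 5 years: 1.016 × 1.0727 × 1.073 × 1.072 × 1.072 ≈ 1.3438824463.
The maturity value deflated by that factor is the answer in today's purchasing power.

£629,817.36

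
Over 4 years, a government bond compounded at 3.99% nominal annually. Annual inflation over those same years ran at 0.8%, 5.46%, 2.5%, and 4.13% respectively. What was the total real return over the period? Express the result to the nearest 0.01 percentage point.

Cumulative inflation factor: 1.008 × 1.0546 × 1.025 × 1.0413 ≈ 1.13461.
Nominal growth factor: 1.16941. Real growth factor = 1.16941 / 1.13461 ≈ 1.03067.
Total real return ≈ 3.0667%.

3.07%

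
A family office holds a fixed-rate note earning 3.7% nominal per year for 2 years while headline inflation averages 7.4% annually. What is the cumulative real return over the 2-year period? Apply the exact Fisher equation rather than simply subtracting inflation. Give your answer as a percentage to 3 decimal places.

The annual real rate is (1+3.7%)/(1+7.4%) − 1 = -3.4451%.
Compounded over 2 years: (1 + -0.034451)^2 − 1 ≈ -0.06771.

-6.771%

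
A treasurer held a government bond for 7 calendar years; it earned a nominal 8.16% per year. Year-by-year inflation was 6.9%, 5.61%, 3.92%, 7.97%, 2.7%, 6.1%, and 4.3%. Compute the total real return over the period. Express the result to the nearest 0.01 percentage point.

Cumulative inflation factor: 1.069 × 1.0561 × 1.0392 × 1.0797 × 1.027 × 1.061 × 1.043 ≈ 1.43964.
Nominal growth factor: 1.73168. Real growth factor = 1.73168 / 1.43964 ≈ 1.20285.
Total real return ≈ 20.2850%.

20.29%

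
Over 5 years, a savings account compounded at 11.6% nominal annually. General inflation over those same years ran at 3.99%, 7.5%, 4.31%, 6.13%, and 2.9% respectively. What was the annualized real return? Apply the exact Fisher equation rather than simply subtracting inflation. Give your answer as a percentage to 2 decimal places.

6.33%

Cumulative inflation factor: 1.0399 × 1.075 × 1.0431 × 1.0613 × 1.029 ≈ 1.27344.
Nominal growth factor: 1.73110. Real growth factor = 1.73110 / 1.27344 ≈ 1.35938.
Annualized: 1.35938^(1/5) − 1 ≈ 0.06333.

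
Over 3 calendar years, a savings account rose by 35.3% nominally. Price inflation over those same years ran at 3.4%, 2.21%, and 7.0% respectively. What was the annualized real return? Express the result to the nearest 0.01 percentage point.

6.16%

Cumulative inflation factor: 1.034 × 1.0221 × 1.070 ≈ 1.13083.
Nominal growth factor: 1.35300. Real growth factor = 1.35300 / 1.13083 ≈ 1.19647.
Annualized: 1.19647^(1/3) − 1 ≈ 0.06161.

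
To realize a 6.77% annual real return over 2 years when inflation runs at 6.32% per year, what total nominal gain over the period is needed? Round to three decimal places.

Required annual nominal rate: (1+6.77%)(1+6.32%) − 1 = 13.517864%.
Cumulative over 2 years: (1 + 0.13517864)^2 − 1 ≈ 0.28863.

28.863%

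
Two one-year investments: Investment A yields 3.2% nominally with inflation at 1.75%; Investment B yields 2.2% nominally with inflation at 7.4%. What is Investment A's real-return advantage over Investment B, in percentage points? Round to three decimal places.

6.267

Investment A real return: 1.032/1.0175 − 1 = 1.4251%.
Investment B real return: 1.022/1.074 − 1 = -4.8417%.
Difference: 1.4251 − (-4.8417) = 6.2668 pp.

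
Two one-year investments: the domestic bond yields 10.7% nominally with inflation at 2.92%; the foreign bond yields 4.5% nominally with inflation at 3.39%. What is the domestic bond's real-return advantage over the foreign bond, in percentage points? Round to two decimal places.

The domestic bond real return: 1.107/1.0292 − 1 = 7.559%.
The foreign bond real return: 1.045/1.0339 − 1 = 1.074%.
Difference: 7.559 − 1.074 = 6.485 pp.

6.49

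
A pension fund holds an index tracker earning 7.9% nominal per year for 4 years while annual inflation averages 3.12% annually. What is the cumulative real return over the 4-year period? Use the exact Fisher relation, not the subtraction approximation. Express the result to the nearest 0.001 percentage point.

19.871%

The annual real rate is (1+7.9%)/(1+3.12%) − 1 = 4.6354%.
Compounded over 4 years: (1 + 0.046354)^4 − 1 ≈ 0.19871.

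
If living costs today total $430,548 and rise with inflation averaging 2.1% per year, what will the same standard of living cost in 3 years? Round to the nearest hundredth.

$458,246.13

Cumulative price-level factor: (1+2.1%)^3 = 1.064332261.
Multiplying $430,548 by the price-level factor gives the future nominal sum.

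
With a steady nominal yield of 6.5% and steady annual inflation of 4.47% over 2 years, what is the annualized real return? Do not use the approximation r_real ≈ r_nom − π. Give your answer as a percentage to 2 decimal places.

With constant rates the annual real return is the same each year: (1+6.5%)/(1+4.47%) − 1 = 0.01943.

1.94%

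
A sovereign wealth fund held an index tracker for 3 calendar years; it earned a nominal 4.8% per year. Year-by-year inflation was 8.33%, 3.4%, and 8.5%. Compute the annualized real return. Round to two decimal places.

Cumulative inflation factor: 1.0833 × 1.034 × 1.085 ≈ 1.21534.
Nominal growth factor: 1.15102. Real growth factor = 1.15102 / 1.21534 ≈ 0.94708.
Annualized: 0.94708^(1/3) − 1 ≈ -0.01796.

-1.80%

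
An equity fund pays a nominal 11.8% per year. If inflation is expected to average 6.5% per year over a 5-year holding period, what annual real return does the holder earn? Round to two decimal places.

4.98%

With constant rates the annual real return is the same each year: (1+11.8%)/(1+6.5%) − 1 = 0.04977.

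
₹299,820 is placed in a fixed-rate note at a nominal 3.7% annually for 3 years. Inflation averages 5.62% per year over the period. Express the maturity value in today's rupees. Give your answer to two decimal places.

₹283,764.71

Nominal value at maturity: ₹299,820 × (1 + 3.7%)^3 ≈ ₹334,346.57.
Price-level factor over 3 years: (1 + 5.62%)^3 ≈ 1.1782528243.
Dividing the nominal maturity value by the price-level factor gives the value in today's money.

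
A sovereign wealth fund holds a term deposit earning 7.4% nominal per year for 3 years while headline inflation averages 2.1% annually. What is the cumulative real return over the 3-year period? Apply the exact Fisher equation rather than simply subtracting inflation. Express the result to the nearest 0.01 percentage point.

16.40%

The annual real rate is (1+7.4%)/(1+2.1%) − 1 = 5.1910%.
Compounded over 3 years: (1 + 0.051910)^3 − 1 ≈ 0.16395.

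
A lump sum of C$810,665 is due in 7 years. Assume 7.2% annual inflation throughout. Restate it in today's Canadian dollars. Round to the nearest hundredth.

Price-level factor over 7 years: (1 + 7.2%)^7 ≈ 1.6269098835.
Purchasing power today: C$810,665 divided by that factor.

C$498,285.13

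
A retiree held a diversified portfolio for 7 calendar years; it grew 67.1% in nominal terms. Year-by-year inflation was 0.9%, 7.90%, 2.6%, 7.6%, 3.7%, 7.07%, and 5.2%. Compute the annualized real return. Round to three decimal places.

Cumulative inflation factor: 1.009 × 1.0790 × 1.026 × 1.076 × 1.037 × 1.0707 × 1.052 ≈ 1.40389.
Nominal growth factor: 1.67100. Real growth factor = 1.67100 / 1.40389 ≈ 1.19026.
Annualized: 1.19026^(1/7) − 1 ≈ 0.02519.

2.519%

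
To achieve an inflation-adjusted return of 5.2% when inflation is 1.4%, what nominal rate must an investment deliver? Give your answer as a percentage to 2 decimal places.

By the Fisher equation, 1 + r_nom = (1 + 5.2%)(1 + 1.4%) = 1.052 × 1.014 = 1.066728.
So r_nom = 6.6728%.

6.67%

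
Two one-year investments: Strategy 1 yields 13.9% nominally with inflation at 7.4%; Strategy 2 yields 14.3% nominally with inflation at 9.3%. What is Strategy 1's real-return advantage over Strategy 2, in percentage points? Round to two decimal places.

Strategy 1 real return: 1.139/1.074 − 1 = 6.052%.
Strategy 2 real return: 1.143/1.093 − 1 = 4.575%.
Difference: 6.052 − 4.575 = 1.477 pp.

1.48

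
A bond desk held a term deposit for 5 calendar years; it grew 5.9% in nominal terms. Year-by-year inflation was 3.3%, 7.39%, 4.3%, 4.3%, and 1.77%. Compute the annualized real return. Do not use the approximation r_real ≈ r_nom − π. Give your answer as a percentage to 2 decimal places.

Cumulative inflation factor: 1.033 × 1.0739 × 1.043 × 1.043 × 1.0177 ≈ 1.22815.
Nominal growth factor: 1.05900. Real growth factor = 1.05900 / 1.22815 ≈ 0.86227.
Annualized: 0.86227^(1/5) − 1 ≈ -0.02920.

-2.92%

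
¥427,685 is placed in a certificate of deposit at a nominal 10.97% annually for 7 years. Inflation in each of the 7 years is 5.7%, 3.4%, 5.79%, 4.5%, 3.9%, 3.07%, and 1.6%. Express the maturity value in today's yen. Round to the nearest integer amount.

¥674,163

Nominal value at maturity: ¥427,685 × (1 + 10.97%)^7 ≈ ¥886,264.
Price-level factor over 7 years: 1.057 × 1.034 × 1.0579 × 1.045 × 1.039 × 1.0307 × 1.016 ≈ 1.3146131288.
The maturity value deflated by that factor is the answer in today's purchasing power.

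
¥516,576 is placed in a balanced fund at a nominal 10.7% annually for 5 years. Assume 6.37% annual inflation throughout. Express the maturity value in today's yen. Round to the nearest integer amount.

¥630,633

Nominal value at maturity: ¥516,576 × (1 + 10.7%)^5 ≈ ¥858,761.
Price-level factor over 5 years: (1 + 6.37%)^5 ≈ 1.3617450216.
The maturity value deflated by that factor is the answer in today's purchasing power.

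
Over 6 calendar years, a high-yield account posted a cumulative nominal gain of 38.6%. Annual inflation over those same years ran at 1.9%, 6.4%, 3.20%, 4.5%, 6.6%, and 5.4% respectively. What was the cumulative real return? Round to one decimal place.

Cumulative inflation factor: 1.019 × 1.064 × 1.0320 × 1.045 × 1.066 × 1.054 ≈ 1.31374.
Nominal growth factor: 1.38600. Real growth factor = 1.38600 / 1.31374 ≈ 1.05500.
Total real return ≈ 5.5003%.

5.5%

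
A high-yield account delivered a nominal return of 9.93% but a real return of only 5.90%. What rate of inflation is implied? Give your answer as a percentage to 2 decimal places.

3.81%

From (1+r_nom) = (1+r_real)(1+π), we get 1+π = (1 + 9.93%)/(1 + 5.90%) = 1.0993/1.0590 ≈ 1.03805.
So π ≈ 3.8055%.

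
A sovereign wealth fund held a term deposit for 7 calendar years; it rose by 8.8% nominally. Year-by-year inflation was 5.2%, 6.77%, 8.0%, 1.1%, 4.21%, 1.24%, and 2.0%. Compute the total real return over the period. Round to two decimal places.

Cumulative inflation factor: 1.052 × 1.0677 × 1.080 × 1.011 × 1.0421 × 1.0124 × 1.020 ≈ 1.31978.
Nominal growth factor: 1.08800. Real growth factor = 1.08800 / 1.31978 ≈ 0.82438.
Total real return ≈ -17.5620%.

-17.56%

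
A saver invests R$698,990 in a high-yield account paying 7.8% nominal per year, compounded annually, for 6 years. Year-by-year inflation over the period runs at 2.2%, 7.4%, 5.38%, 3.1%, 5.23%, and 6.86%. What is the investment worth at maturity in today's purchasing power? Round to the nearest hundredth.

R$818,006.49

Nominal value at maturity: R$698,990 × (1 + 7.8%)^6 ≈ R$1,096,941.65.
Price-level factor over 6 years: 1.022 × 1.074 × 1.0538 × 1.031 × 1.0523 × 1.0686 ≈ 1.3409938216.
The maturity value deflated by that factor is the answer in today's purchasing power.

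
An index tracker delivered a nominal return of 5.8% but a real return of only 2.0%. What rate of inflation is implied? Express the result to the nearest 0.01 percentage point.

From (1+r_nom) = (1+r_real)(1+π), we get 1+π = (1 + 5.8%)/(1 + 2.0%) = 1.058/1.020 ≈ 1.03725.
So π ≈ 3.7255%.

3.73%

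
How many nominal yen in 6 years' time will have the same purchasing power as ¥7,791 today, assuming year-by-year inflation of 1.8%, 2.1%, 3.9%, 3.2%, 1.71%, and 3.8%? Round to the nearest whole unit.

Cumulative price-level factor: 1.018 × 1.021 × 1.039 × 1.032 × 1.0171 × 1.038 ≈ 1.1766025161.
Multiplying ¥7,791 by the price-level factor gives the future nominal sum.

¥9,167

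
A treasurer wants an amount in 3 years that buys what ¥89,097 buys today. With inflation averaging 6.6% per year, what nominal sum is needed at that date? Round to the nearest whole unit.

Cumulative price-level factor: (1+6.6%)^3 = 1.211355496.
Multiplying ¥89,097 by the price-level factor gives the future nominal sum.

¥107,928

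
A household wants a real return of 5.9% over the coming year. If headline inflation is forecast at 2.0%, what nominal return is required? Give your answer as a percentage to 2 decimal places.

8.02%

By the Fisher equation, 1 + r_nom = (1 + 5.9%)(1 + 2.0%) = 1.059 × 1.020 = 1.08018.
So r_nom = 8.018%.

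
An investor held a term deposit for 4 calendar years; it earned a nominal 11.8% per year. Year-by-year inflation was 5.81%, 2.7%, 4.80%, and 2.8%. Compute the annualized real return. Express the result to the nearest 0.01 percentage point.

Cumulative inflation factor: 1.0581 × 1.027 × 1.0480 × 1.028 ≈ 1.17072.
Nominal growth factor: 1.56231. Real growth factor = 1.56231 / 1.17072 ≈ 1.33449.
Annualized: 1.33449^(1/4) − 1 ≈ 0.07480.

7.48%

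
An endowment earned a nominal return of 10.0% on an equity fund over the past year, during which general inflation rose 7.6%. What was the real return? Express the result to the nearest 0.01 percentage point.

2.23%

Real return via the Fisher equation: (1 + 10.0%)/(1 + 7.6%) − 1 = 1.100/1.076 − 1 ≈ 0.02230.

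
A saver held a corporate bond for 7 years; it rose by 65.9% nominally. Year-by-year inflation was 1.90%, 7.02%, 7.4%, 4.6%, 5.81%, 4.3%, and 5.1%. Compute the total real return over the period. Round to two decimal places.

Cumulative inflation factor: 1.0190 × 1.0702 × 1.074 × 1.046 × 1.0581 × 1.043 × 1.051 ≈ 1.42098.
Nominal growth factor: 1.65900. Real growth factor = 1.65900 / 1.42098 ≈ 1.16750.
Total real return ≈ 16.7502%.

16.75%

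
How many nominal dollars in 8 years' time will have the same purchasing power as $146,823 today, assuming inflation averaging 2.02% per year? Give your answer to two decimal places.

Cumulative price-level factor: (1+2.02%)^8 ≈ 1.1734985399.
The nominal amount required is $146,823 scaled up by that factor.

$172,296.58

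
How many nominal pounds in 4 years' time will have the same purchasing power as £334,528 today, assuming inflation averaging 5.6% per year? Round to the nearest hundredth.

£415,995.03

Cumulative price-level factor: (1+5.6%)^4 ≈ 1.2435282985.
The nominal amount required is £334,528 scaled up by that factor.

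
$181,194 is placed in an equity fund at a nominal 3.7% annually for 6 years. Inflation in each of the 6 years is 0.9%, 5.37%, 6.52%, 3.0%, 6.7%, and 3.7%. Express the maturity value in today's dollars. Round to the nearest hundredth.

$174,580.87

Nominal value at maturity: $181,194 × (1 + 3.7%)^6 ≈ $225,328.62.
Price-level factor over 6 years: 1.009 × 1.0537 × 1.0652 × 1.030 × 1.067 × 1.037 ≈ 1.2906833409.
The maturity value deflated by that factor is the answer in today's purchasing power.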